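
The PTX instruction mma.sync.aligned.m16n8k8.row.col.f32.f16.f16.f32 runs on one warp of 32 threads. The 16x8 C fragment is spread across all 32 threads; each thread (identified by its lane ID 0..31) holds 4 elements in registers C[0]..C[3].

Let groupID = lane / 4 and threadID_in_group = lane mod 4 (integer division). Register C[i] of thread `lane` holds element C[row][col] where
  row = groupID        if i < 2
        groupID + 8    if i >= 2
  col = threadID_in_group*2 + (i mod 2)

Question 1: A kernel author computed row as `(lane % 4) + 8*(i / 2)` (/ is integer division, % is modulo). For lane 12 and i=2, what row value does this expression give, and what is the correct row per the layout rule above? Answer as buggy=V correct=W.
`(lane % 4) + 8*(i / 2)`[12,2]->8
lane 12: g=3 (12/4), t=0 (12%4)
i=2: r=3+8=11, c=0*2+0=0
row: 8 vs 11

buggy=8 correct=11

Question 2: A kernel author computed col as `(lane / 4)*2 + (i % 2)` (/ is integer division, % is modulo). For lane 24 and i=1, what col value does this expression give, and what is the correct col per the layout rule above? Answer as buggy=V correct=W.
buggy=13 correct=1

`(lane / 4)*2 + (i % 2)`[24,1]=>13
lane 24=>24/4=6, 24 mod 4=0
i=1  r:6+0=>6  c:2·0+1=>1
col: 13 vs 1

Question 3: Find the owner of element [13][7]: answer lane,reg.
r=13⇒gr=5,Rb=1  c=7⇒th=3,odd=1
L=5*4+3=23  i=1*2+1=3

23,3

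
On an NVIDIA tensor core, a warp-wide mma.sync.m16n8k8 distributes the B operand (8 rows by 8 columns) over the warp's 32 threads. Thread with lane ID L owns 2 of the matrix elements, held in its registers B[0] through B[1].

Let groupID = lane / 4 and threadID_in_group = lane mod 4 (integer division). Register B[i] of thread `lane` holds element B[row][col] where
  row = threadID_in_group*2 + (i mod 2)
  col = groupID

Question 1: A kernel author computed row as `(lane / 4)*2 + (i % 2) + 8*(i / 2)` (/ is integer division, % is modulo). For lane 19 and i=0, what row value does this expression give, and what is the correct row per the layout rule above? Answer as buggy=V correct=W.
`(lane / 4)*2 + (i % 2) + 8*(i / 2)`[19,0]=>8
lane 19=>19/4=4, 19 mod 4=3
i=0  r:2·3+0=>6  c:4
row: 8 vs 6

buggy=8 correct=6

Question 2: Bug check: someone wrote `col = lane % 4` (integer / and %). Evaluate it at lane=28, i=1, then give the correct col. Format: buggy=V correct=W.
buggy=0 correct=7

`lane % 4`[28,1]->0
28: g=7,t=0
[1] (0*2+1,7) = (1,7)
col: 0 vs 7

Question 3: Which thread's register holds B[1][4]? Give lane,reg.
c=4→G=4  r=1→T=0,p=1
L=4*4+0=16  i=1=1

16,1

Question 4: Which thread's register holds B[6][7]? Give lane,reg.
c:7=>grp=7  r:6=>tig=3,lo=0
L=7*4+3=31  i=0=0

31,0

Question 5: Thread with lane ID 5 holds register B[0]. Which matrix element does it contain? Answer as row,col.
lane 5: gr=1 (5/4), th=1 (5%4)
i=0: r=1*2+0=2, c=gr=1

2,1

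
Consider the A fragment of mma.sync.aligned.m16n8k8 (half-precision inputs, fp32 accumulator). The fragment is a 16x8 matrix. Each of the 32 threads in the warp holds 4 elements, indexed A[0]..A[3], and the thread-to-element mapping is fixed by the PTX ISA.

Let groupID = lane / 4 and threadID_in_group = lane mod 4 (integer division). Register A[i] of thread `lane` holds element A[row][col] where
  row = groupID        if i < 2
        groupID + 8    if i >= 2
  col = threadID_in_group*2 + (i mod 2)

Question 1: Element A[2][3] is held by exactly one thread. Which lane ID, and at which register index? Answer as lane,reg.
r: 2->gid=2,r8=0  c: 3->tid=1,i&1=1
L=2*4+1=9  i=0*2+1=1

9,1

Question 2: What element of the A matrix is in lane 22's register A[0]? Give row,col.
lane 22=>22/4=5, 22 mod 4=2
i=0  r:5+0=>5  c:2·2+0=>4

5,4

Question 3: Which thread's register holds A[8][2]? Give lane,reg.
r=8→G=0,rhi=1  c=2→T=1,p=0
L=0*4+1=1  i=1*2+0=2

1,2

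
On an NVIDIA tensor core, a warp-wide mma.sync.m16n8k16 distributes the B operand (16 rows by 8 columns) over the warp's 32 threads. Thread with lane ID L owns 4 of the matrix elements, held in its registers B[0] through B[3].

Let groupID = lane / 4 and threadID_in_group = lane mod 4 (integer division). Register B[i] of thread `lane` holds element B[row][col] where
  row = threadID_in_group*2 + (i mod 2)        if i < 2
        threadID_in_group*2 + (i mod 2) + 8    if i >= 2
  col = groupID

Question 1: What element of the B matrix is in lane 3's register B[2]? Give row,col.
14,0

lane 3: gr=0 (3/4), th=3 (3%4)
i=2: r=3*2+0+8=14, c=gr=0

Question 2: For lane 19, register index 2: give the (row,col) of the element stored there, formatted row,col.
lane 19⇒19/4=4, 19 mod 4=3
i=2  r:2·3+0+8⇒14  c:4

14,4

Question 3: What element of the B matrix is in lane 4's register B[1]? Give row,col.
lane 4->4/4=1, 4 mod 4=0
i=1  r:2·0+1+0->1  c:1

1,1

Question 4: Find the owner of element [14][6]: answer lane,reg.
27,2

c=6→G=6  r=14→rhi=1,T=3,p=0
L=6*4+3=27  i=1*2+0=2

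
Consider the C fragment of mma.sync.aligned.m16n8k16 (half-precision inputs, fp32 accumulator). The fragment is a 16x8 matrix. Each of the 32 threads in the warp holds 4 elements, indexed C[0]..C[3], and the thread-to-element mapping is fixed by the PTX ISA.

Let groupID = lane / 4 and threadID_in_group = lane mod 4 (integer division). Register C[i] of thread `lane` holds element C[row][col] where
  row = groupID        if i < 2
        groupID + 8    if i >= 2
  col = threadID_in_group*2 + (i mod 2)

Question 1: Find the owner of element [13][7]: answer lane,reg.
23,3

r=13->g=5,rb=1  c=7->t=3,b0=1
L=5*4+3=23  i=1*2+1=3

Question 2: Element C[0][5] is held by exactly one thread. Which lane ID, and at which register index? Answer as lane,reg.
r:0=>grp=0,rB=0  c:5=>tig=2,lo=1
L=0*4+2=2  i=0*2+1=1

2,1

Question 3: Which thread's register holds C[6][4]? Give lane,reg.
r=6→G=6,rhi=0  c=4→T=2,p=0
L=6*4+2=26  i=0*2+0=0

26,0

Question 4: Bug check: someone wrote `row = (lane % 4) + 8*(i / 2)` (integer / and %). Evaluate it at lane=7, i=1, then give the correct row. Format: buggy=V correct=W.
buggy=3 correct=1

`(lane % 4) + 8*(i / 2)`[7,1]->3
lane 7->7/4=1, 7 mod 4=3
i=1  r:1+0->1  c:2·3+1->7
row: 3 vs 1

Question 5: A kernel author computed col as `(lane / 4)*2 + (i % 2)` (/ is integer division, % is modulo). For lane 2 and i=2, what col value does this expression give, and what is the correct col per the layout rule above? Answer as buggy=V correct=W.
`(lane / 4)*2 + (i % 2)`[2,2]->0
lane 2: gid=0 (2/4), tid=2 (2%4)
i=2: r=0+8=8, c=2*2+0=4
col: 0 vs 4

buggy=0 correct=4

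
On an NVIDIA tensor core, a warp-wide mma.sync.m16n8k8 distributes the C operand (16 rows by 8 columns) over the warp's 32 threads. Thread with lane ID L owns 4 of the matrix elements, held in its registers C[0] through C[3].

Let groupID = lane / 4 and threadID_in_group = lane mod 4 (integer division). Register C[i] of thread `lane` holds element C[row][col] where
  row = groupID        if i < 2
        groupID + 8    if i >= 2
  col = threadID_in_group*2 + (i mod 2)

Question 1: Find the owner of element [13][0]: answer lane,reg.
20,2

r:13=>grp=5,rB=1  c:0=>tig=0,lo=0
L=5*4+0=20  i=1*2+0=2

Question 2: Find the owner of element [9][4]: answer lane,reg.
6,2

r:9=>grp=1,rB=1  c:4=>tig=2,lo=0
L=1*4+2=6  i=1*2+0=2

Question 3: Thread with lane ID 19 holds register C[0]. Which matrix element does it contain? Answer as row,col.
L=19⇒gr=19>>2=4, th=19&3=3
[0]⇒row 4+0=4  col 3·2+0=6

4,6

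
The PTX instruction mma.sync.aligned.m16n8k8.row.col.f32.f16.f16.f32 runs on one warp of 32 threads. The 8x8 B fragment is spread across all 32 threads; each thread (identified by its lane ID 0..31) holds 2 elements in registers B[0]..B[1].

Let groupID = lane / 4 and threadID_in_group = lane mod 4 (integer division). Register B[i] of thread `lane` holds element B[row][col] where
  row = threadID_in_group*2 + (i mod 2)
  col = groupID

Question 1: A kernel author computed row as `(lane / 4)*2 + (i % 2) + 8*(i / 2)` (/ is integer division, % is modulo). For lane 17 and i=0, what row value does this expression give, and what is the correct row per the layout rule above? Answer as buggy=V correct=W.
`(lane / 4)*2 + (i % 2) + 8*(i / 2)`[17,0]=>8
lane 17=>17/4=4, 17 mod 4=1
i=0  r:2·1+0=>2  c:4
row: 8 vs 2

buggy=8 correct=2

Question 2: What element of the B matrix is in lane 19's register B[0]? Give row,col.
lane 19: g=4 (19/4), t=3 (19%4)
i=0: r=3*2+0=6, c=g=4

6,4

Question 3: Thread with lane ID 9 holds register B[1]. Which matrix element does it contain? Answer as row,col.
3,2

lane 9: g=2 (9/4), t=1 (9%4)
i=1: r=1*2+1=3, c=g=2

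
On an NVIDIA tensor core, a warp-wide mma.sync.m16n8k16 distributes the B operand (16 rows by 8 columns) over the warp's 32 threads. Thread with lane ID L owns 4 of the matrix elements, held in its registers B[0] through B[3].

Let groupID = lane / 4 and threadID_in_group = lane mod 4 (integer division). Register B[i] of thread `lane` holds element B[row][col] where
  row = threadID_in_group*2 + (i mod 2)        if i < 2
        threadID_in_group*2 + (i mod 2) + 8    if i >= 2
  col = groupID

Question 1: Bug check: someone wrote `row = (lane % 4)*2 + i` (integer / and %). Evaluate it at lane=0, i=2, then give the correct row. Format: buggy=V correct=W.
buggy=2 correct=8

`(lane % 4)*2 + i`[0,2]->2
L=0->gid=0>>2=0, tid=0&3=0
[2]->row 0·2+0+8=8  col gid=0
row: 2 vs 8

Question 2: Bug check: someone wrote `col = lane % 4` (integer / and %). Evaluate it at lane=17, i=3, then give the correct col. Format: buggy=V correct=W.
buggy=1 correct=4

`lane % 4`[17,3]→1
lane 17: G=4 (17/4), T=1 (17%4)
i=3: r=1*2+1+8=11, c=G=4
col: 1 vs 4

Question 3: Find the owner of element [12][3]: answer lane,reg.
14,2

c: 3->gid=3  r: 12->r8=1,tid=2,i&1=0
L=3*4+2=14  i=1*2+0=2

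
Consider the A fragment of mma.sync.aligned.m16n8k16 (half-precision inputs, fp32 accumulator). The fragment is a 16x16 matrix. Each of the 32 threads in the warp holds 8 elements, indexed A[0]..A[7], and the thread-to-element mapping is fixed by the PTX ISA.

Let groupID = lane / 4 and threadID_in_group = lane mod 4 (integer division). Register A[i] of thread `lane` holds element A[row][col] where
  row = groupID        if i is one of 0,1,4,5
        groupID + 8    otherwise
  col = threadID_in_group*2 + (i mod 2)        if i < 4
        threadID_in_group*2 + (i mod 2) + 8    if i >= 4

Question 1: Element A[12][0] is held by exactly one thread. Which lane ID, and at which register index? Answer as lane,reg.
16,2

r:12=>grp=4,rB=1  c:0=>cB=0,tig=0,lo=0
L=4*4+0=16  i=0*4+1*2+0=2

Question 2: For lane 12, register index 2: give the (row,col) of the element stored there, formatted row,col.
L=12->gid=12>>2=3, tid=12&3=0
[2]->row 3+8=11  col 0·2+0+0=0

11,0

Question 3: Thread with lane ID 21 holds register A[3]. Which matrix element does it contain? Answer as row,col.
13,3

21: G=5,T=1
[3] (5+8,1*2+1+0) = (13,3)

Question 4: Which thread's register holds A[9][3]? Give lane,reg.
5,3

r:9=>grp=1,rB=1  c:3=>cB=0,tig=1,lo=1
L=1*4+1=5  i=0*4+1*2+1=3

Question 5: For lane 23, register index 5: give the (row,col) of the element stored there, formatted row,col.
5,15

lane 23=>23/4=5, 23 mod 4=3
i=5  r:5+0=>5  c:2·3+1+8=>15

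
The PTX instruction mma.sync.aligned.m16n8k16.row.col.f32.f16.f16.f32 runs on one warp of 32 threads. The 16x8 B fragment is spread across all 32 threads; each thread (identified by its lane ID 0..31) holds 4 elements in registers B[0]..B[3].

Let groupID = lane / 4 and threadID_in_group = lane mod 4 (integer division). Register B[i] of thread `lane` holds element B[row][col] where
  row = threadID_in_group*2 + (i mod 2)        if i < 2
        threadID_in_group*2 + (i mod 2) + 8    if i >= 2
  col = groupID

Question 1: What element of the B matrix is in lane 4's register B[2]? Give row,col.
8,1

4: g=1,t=0
[2] (0*2+0+8,1) = (8,1)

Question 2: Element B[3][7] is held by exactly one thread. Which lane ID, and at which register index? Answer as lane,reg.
c=7⇒gr=7  r=3⇒Rb=0,th=1,odd=1
L=7*4+1=29  i=0*2+1=1

29,1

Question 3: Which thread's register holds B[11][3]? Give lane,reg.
13,3

c=3->g=3  r=11->rb=1,t=1,b0=1
L=3*4+1=13  i=1*2+1=3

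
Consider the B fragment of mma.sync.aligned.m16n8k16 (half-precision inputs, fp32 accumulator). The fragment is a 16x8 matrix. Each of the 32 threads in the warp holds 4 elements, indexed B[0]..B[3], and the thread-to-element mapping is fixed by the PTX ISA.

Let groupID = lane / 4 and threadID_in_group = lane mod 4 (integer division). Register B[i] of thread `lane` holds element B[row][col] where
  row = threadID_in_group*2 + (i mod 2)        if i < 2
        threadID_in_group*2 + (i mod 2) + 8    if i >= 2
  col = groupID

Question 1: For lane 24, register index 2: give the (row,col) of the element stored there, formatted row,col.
L=24->g=24>>2=6, t=24&3=0
[2]->row 0·2+0+8=8  col g=6

8,6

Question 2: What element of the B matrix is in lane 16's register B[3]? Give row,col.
9,4

lane 16->16/4=4, 16 mod 4=0
i=3  r:2·0+1+8->9  c:4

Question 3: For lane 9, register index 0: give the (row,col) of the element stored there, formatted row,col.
lane 9->9/4=2, 9 mod 4=1
i=0  r:2·1+0+0->2  c:2

2,2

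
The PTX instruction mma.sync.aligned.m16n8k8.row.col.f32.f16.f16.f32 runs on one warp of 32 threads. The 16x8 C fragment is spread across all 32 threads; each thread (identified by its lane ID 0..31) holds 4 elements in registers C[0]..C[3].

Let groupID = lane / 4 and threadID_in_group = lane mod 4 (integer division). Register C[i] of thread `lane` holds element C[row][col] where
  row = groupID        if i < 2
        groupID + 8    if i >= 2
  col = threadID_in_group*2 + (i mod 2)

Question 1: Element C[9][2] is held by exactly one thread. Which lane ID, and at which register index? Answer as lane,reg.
r=9->g=1,rb=1  c=2->t=1,b0=0
L=1*4+1=5  i=1*2+0=2

5,2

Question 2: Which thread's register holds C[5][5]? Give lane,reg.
r=5⇒gr=5,Rb=0  c=5⇒th=2,odd=1
L=5*4+2=22  i=0*2+1=1

22,1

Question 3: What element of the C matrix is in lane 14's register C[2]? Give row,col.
11,4

14: grp=3,tig=2
[2] (3+8,2*2+0) = (11,4)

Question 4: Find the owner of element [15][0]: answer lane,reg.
r: 15->gid=7,r8=1  c: 0->tid=0,i&1=0
L=7*4+0=28  i=1*2+0=2

28,2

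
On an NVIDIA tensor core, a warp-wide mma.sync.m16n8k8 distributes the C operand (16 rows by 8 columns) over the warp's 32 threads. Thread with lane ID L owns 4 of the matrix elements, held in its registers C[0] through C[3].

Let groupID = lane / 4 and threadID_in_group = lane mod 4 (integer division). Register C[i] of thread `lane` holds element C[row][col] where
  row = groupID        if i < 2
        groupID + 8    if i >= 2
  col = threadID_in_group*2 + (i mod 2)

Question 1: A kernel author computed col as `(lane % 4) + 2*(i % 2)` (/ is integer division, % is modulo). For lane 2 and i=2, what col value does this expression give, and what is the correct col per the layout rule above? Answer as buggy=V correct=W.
`(lane % 4) + 2*(i % 2)`[2,2]⇒2
lane 2⇒2/4=0, 2 mod 4=2
i=2  r:0+8⇒8  c:2·2+0⇒4
col: 2 vs 4

buggy=2 correct=4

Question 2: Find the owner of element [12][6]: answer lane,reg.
r: 12->gid=4,r8=1  c: 6->tid=3,i&1=0
L=4*4+3=19  i=1*2+0=2

19,2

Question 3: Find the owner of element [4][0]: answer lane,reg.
r=4->g=4,rb=0  c=0->t=0,b0=0
L=4*4+0=16  i=0*2+0=0

16,0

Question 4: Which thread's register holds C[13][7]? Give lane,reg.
23,3

r=13→G=5,rhi=1  c=7→T=3,p=1
L=5*4+3=23  i=1*2+1=3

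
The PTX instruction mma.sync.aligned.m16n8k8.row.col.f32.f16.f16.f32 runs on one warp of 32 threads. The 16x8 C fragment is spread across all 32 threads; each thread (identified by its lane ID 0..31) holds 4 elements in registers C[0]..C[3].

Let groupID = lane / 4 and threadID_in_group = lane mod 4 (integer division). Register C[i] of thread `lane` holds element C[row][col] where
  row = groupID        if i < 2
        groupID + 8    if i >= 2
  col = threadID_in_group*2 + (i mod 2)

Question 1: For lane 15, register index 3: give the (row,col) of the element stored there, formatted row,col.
11,7

L=15→G=15>>2=3, T=15&3=3
[3]→row 3+8=11  col 3·2+1=7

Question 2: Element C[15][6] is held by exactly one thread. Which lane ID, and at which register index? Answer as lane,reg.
r=15⇒gr=7,Rb=1  c=6⇒th=3,odd=0
L=7*4+3=31  i=1*2+0=2

31,2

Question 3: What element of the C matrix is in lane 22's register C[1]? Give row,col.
5,5

lane 22: g=5 (22/4), t=2 (22%4)
i=1: r=5+0=5, c=2*2+1=5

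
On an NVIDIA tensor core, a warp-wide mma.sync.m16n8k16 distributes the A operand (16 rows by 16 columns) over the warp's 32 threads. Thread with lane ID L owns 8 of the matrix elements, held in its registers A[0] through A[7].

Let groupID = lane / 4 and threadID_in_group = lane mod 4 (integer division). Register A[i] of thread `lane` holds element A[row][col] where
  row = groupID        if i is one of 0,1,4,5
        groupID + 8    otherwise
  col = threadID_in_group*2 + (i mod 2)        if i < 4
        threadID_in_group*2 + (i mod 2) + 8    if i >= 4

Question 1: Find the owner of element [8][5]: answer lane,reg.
r: 8->gid=0,r8=1  c: 5->c8=0,tid=2,i&1=1
L=0*4+2=2  i=0*4+1*2+1=3

2,3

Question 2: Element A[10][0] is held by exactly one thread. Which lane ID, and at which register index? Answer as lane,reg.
r=10⇒gr=2,Rb=1  c=0⇒Cb=0,th=0,odd=0
L=2*4+0=8  i=0*4+1*2+0=2

8,2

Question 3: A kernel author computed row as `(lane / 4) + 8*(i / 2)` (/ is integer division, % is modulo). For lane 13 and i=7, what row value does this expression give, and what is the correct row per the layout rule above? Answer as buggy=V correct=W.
`(lane / 4) + 8*(i / 2)`[13,7]=>27
lane 13: grp=3 (13/4), tig=1 (13%4)
i=7: r=3+8=11, c=1*2+1+8=11
row: 27 vs 11

buggy=27 correct=11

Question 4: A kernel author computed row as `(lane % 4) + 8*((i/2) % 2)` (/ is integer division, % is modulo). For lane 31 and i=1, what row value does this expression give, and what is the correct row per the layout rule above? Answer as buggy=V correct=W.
buggy=3 correct=7

`(lane % 4) + 8*((i/2) % 2)`[31,1]→3
lane 31: G=7 (31/4), T=3 (31%4)
i=1: r=7+0=7, c=3*2+1+0=7
row: 3 vs 7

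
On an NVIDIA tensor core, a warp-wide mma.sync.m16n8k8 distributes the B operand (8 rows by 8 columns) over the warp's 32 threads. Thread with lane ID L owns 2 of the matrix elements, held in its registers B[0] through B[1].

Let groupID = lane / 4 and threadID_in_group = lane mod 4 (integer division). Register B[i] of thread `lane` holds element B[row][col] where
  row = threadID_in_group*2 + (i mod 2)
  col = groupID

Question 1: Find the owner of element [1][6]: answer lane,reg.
24,1

c=6→G=6  r=1→T=0,p=1
L=6*4+0=24  i=1=1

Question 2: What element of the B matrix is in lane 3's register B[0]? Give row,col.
lane 3: G=0 (3/4), T=3 (3%4)
i=0: r=3*2+0=6, c=G=0

6,0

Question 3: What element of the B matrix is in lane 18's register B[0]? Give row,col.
4,4

lane 18->18/4=4, 18 mod 4=2
i=0  r:2·2+0->4  c:4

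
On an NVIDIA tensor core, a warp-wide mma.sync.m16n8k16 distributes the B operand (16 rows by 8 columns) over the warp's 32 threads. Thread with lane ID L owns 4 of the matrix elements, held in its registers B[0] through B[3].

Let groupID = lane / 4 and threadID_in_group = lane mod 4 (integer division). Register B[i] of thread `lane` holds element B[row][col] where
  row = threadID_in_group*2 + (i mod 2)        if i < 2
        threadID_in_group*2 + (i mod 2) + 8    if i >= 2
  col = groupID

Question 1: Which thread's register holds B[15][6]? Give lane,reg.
c: 6->gid=6  r: 15->r8=1,tid=3,i&1=1
L=6*4+3=27  i=1*2+1=3

27,3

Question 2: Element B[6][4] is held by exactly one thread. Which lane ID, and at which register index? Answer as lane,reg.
c=4->g=4  r=6->rb=0,t=3,b0=0
L=4*4+3=19  i=0*2+0=0

19,0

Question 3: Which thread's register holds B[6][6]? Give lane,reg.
c=6⇒gr=6  r=6⇒Rb=0,th=3,odd=0
L=6*4+3=27  i=0*2+0=0

27,0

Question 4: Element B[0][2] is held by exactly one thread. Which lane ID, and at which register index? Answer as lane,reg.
c=2⇒gr=2  r=0⇒Rb=0,th=0,odd=0
L=2*4+0=8  i=0*2+0=0

8,0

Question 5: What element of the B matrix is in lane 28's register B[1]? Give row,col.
lane 28⇒28/4=7, 28 mod 4=0
i=1  r:2·0+1+0⇒1  c:7

1,7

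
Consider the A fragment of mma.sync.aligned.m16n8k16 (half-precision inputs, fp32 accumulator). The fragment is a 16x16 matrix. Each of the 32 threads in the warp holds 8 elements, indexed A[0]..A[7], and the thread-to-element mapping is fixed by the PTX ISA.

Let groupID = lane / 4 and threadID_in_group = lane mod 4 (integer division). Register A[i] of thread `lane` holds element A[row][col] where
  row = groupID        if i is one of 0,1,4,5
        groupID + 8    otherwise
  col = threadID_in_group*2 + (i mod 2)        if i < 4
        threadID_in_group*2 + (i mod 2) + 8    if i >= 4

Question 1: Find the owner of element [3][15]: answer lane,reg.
15,5

r: 3->gid=3,r8=0  c: 15->c8=1,tid=3,i&1=1
L=3*4+3=15  i=1*4+0*2+1=5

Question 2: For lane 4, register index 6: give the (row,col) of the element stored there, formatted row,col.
4: g=1,t=0
[6] (1+8,0*2+0+8) = (9,8)

9,8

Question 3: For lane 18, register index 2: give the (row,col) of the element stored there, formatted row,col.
lane 18: gid=4 (18/4), tid=2 (18%4)
i=2: r=4+8=12, c=2*2+0+0=4

12,4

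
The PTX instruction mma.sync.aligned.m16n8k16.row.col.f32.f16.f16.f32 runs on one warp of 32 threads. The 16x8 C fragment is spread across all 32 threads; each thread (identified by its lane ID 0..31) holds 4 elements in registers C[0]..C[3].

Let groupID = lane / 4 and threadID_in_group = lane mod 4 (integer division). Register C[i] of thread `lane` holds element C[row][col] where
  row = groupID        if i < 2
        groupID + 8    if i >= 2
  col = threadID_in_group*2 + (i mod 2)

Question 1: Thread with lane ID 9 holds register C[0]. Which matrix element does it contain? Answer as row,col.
2,2

L=9->gid=9>>2=2, tid=9&3=1
[0]->row 2+0=2  col 1·2+0=2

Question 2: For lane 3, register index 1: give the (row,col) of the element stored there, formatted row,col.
0,7

lane 3: g=0 (3/4), t=3 (3%4)
i=1: r=0+0=0, c=3*2+1=7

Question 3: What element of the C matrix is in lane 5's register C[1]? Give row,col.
5: g=1,t=1
[1] (1+0,1*2+1) = (1,3)

1,3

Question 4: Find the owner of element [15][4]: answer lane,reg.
r=15→G=7,rhi=1  c=4→T=2,p=0
L=7*4+2=30  i=1*2+0=2

30,2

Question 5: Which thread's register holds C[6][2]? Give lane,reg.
r=6⇒gr=6,Rb=0  c=2⇒th=1,odd=0
L=6*4+1=25  i=0*2+0=0

25,0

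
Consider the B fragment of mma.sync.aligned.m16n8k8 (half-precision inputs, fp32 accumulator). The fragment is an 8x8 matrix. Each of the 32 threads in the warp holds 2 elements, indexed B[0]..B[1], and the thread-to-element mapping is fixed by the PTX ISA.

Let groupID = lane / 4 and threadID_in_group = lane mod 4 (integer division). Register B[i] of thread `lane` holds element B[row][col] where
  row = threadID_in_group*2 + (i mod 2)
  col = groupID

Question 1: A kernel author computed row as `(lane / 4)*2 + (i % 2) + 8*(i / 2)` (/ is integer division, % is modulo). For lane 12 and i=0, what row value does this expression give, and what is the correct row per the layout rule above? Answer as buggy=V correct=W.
`(lane / 4)*2 + (i % 2) + 8*(i / 2)`[12,0]⇒6
12: gr=3,th=0
[0] (0*2+0,3) = (0,3)
row: 6 vs 0

buggy=6 correct=0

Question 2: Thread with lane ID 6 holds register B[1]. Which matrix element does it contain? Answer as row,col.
L=6=>grp=6>>2=1, tig=6&3=2
[1]=>row 2·2+1=5  col grp=1

5,1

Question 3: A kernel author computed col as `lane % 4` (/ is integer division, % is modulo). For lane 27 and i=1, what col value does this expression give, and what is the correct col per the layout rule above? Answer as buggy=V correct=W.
buggy=3 correct=6

`lane % 4`[27,1]=>3
lane 27: grp=6 (27/4), tig=3 (27%4)
i=1: r=3*2+1=7, c=grp=6
col: 3 vs 6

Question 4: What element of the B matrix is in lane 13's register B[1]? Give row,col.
13: gid=3,tid=1
[1] (1*2+1,3) = (3,3)

3,3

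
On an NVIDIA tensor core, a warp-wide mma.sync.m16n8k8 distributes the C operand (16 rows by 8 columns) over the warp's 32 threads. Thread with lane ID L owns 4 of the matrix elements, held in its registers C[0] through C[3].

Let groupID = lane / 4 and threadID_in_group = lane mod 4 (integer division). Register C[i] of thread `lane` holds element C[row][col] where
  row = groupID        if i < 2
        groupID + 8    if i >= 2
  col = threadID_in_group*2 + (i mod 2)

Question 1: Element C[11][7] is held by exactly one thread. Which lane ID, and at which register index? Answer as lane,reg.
r: 11->gid=3,r8=1  c: 7->tid=3,i&1=1
L=3*4+3=15  i=1*2+1=3

15,3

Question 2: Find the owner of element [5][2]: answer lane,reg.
r:5=>grp=5,rB=0  c:2=>tig=1,lo=0
L=5*4+1=21  i=0*2+0=0

21,0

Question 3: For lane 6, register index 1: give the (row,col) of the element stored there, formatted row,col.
lane 6→6/4=1, 6 mod 4=2
i=1  r:1+0→1  c:2·2+1→5

1,5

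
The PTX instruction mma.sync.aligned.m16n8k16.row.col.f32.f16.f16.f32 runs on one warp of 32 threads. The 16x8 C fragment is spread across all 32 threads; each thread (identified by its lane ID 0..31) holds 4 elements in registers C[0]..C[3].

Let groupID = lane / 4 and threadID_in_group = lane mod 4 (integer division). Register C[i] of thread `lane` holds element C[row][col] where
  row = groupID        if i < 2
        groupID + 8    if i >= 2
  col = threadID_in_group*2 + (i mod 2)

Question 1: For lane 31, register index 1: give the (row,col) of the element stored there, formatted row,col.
31: gid=7,tid=3
[1] (7+0,3*2+1) = (7,7)

7,7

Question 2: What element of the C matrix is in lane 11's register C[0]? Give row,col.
2,6

L=11=>grp=11>>2=2, tig=11&3=3
[0]=>row 2+0=2  col 3·2+0=6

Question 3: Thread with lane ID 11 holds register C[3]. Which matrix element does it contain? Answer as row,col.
11: gid=2,tid=3
[3] (2+8,3*2+1) = (10,7)

10,7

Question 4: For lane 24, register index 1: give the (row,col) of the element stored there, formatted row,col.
6,1

lane 24: g=6 (24/4), t=0 (24%4)
i=1: r=6+0=6, c=0*2+1=1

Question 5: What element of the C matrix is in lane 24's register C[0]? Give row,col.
lane 24=>24/4=6, 24 mod 4=0
i=0  r:6+0=>6  c:2·0+0=>0

6,0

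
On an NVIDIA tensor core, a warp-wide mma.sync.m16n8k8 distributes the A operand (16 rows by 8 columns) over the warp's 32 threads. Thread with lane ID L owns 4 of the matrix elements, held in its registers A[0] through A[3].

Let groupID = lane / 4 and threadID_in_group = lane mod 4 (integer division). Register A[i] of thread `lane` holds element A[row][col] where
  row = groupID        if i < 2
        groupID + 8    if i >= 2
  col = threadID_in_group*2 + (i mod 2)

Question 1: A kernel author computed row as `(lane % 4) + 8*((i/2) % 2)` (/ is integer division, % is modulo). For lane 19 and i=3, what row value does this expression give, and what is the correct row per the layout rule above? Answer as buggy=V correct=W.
buggy=11 correct=12

`(lane % 4) + 8*((i/2) % 2)`[19,3]->11
L=19->g=19>>2=4, t=19&3=3
[3]->row 4+8=12  col 3·2+1=7
row: 11 vs 12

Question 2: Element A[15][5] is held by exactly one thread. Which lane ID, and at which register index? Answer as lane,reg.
30,3

r=15⇒gr=7,Rb=1  c=5⇒th=2,odd=1
L=7*4+2=30  i=1*2+1=3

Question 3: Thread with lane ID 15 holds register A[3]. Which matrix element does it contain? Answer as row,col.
11,7

L=15=>grp=15>>2=3, tig=15&3=3
[3]=>row 3+8=11  col 3·2+1=7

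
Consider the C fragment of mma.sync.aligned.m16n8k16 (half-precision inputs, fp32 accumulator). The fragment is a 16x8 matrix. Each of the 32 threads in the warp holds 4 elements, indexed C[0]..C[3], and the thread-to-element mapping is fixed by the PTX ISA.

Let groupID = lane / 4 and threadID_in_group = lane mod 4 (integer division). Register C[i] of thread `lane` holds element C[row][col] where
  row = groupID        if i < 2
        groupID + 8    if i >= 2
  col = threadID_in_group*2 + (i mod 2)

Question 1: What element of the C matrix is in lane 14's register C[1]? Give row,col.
lane 14: G=3 (14/4), T=2 (14%4)
i=1: r=3+0=3, c=2*2+1=5

3,5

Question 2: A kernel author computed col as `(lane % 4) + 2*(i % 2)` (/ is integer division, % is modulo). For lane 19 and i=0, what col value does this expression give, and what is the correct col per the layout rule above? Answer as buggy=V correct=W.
buggy=3 correct=6

`(lane % 4) + 2*(i % 2)`[19,0]->3
lane 19: gid=4 (19/4), tid=3 (19%4)
i=0: r=4+0=4, c=3*2+0=6
col: 3 vs 6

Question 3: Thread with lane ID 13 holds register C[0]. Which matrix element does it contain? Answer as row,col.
lane 13: g=3 (13/4), t=1 (13%4)
i=0: r=3+0=3, c=1*2+0=2

3,2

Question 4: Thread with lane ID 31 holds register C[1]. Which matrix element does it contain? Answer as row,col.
L=31→G=31>>2=7, T=31&3=3
[1]→row 7+0=7  col 3·2+1=7

7,7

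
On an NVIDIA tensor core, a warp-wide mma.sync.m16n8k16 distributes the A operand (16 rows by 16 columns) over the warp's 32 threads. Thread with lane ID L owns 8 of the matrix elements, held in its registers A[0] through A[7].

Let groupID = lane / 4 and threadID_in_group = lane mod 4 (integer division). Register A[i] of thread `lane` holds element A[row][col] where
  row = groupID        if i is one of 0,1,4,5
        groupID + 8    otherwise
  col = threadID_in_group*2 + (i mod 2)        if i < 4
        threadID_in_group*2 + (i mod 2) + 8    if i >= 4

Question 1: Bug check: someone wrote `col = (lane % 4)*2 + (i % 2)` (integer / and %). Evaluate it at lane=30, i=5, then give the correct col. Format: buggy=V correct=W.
`(lane % 4)*2 + (i % 2)`[30,5]⇒5
30: gr=7,th=2
[5] (7+0,2*2+1+8) = (7,13)
col: 5 vs 13

buggy=5 correct=13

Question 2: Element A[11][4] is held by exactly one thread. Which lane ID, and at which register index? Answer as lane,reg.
r=11->g=3,rb=1  c=4->cb=0,t=2,b0=0
L=3*4+2=14  i=0*4+1*2+0=2

14,2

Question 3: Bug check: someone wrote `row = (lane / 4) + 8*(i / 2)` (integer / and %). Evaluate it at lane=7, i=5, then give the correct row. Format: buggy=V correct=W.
`(lane / 4) + 8*(i / 2)`[7,5]->17
L=7->g=7>>2=1, t=7&3=3
[5]->row 1+0=1  col 3·2+1+8=15
row: 17 vs 1

buggy=17 correct=1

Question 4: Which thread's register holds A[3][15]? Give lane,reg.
15,5

r=3→G=3,rhi=0  c=15→chi=1,T=3,p=1
L=3*4+3=15  i=1*4+0*2+1=5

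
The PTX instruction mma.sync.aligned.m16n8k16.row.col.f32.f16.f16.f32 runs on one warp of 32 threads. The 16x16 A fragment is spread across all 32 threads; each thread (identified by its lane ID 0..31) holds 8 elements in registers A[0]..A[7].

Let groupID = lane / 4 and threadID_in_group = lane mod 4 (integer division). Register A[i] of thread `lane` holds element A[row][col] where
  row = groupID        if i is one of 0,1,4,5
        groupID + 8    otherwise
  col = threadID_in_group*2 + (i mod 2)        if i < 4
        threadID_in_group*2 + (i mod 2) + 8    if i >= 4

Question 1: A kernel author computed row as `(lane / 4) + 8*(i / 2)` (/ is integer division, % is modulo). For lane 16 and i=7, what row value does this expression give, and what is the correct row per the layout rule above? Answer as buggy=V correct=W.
`(lane / 4) + 8*(i / 2)`[16,7]⇒28
lane 16⇒16/4=4, 16 mod 4=0
i=7  r:4+8⇒12  c:2·0+1+8⇒9
row: 28 vs 12

buggy=28 correct=12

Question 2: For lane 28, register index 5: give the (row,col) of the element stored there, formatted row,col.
L=28=>grp=28>>2=7, tig=28&3=0
[5]=>row 7+0=7  col 0·2+1+8=9

7,9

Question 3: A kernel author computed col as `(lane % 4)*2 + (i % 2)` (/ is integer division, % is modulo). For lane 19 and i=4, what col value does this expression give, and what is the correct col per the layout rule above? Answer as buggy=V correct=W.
buggy=6 correct=14

`(lane % 4)*2 + (i % 2)`[19,4]⇒6
lane 19: gr=4 (19/4), th=3 (19%4)
i=4: r=4+0=4, c=3*2+0+8=14
col: 6 vs 14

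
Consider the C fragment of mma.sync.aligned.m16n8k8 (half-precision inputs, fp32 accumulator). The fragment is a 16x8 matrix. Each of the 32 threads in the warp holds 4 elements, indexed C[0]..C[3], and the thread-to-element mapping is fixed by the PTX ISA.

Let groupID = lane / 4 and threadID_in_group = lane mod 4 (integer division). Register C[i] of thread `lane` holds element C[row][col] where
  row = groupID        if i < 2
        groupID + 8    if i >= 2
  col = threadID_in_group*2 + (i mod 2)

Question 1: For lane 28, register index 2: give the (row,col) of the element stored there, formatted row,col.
lane 28=>28/4=7, 28 mod 4=0
i=2  r:7+8=>15  c:2·0+0=>0

15,0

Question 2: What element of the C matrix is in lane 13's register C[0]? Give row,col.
L=13⇒gr=13>>2=3, th=13&3=1
[0]⇒row 3+0=3  col 1·2+0=2

3,2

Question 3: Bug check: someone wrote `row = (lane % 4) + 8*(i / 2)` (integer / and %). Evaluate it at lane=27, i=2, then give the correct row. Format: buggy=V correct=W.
`(lane % 4) + 8*(i / 2)`[27,2]⇒11
lane 27: gr=6 (27/4), th=3 (27%4)
i=2: r=6+8=14, c=3*2+0=6
row: 11 vs 14

buggy=11 correct=14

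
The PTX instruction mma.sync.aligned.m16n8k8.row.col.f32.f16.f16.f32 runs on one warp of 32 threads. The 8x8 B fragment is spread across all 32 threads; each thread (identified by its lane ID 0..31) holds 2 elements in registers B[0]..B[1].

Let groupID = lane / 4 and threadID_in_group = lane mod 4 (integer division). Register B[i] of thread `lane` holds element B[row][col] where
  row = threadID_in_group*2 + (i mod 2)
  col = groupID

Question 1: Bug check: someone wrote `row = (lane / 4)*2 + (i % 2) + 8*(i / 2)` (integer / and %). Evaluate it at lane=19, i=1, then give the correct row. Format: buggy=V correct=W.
buggy=9 correct=7

`(lane / 4)*2 + (i % 2) + 8*(i / 2)`[19,1]→9
lane 19: G=4 (19/4), T=3 (19%4)
i=1: r=3*2+1=7, c=G=4
row: 9 vs 7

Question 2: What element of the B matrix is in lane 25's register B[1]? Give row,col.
3,6

25: G=6,T=1
[1] (1*2+1,6) = (3,6)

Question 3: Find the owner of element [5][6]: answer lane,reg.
26,1

c=6->g=6  r=5->t=2,b0=1
L=6*4+2=26  i=1=1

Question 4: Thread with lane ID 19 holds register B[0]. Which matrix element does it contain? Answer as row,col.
lane 19: gid=4 (19/4), tid=3 (19%4)
i=0: r=3*2+0=6, c=gid=4

6,4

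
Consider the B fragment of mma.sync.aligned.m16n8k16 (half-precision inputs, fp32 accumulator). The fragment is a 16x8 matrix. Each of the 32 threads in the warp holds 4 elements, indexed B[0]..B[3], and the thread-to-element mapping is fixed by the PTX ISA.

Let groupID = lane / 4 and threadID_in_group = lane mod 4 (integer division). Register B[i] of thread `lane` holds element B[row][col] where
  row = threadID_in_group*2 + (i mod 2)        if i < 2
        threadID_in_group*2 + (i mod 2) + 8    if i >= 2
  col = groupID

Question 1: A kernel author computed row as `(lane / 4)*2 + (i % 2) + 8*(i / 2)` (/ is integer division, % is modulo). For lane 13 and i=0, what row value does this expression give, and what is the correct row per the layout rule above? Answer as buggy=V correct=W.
buggy=6 correct=2

`(lane / 4)*2 + (i % 2) + 8*(i / 2)`[13,0]→6
L=13→G=13>>2=3, T=13&3=1
[0]→row 1·2+0+0=2  col G=3
row: 6 vs 2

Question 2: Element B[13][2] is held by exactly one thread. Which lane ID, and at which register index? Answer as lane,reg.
c:2=>grp=2  r:13=>rB=1,tig=2,lo=1
L=2*4+2=10  i=1*2+1=3

10,3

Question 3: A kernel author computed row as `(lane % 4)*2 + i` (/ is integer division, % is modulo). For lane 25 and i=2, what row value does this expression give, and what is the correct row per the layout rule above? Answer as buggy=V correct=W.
buggy=4 correct=10

`(lane % 4)*2 + i`[25,2]⇒4
L=25⇒gr=25>>2=6, th=25&3=1
[2]⇒row 1·2+0+8=10  col gr=6
row: 4 vs 10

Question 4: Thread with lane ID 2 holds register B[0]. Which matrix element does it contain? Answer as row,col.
L=2=>grp=2>>2=0, tig=2&3=2
[0]=>row 2·2+0+0=4  col grp=0

4,0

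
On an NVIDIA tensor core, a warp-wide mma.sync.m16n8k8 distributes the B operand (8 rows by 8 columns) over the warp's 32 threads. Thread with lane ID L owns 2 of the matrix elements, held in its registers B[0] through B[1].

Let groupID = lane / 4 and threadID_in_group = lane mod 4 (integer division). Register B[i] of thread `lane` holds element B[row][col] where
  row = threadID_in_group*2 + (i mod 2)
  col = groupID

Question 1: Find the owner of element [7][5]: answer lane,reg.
c=5⇒gr=5  r=7⇒th=3,odd=1
L=5*4+3=23  i=1=1

23,1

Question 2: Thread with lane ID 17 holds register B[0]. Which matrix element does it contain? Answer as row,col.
2,4

17: G=4,T=1
[0] (1*2+0,4) = (2,4)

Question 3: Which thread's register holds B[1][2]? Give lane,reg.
c:2=>grp=2  r:1=>tig=0,lo=1
L=2*4+0=8  i=1=1

8,1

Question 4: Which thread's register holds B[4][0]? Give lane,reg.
2,0

c=0->g=0  r=4->t=2,b0=0
L=0*4+2=2  i=0=0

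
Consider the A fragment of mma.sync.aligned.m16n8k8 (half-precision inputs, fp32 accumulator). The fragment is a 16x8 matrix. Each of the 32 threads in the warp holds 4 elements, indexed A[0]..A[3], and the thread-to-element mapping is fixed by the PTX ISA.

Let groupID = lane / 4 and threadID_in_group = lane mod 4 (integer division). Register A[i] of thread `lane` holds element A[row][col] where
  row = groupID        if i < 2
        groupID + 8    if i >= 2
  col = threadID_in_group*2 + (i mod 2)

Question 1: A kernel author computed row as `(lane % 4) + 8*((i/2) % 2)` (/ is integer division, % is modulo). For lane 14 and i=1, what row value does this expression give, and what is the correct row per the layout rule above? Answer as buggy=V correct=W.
buggy=2 correct=3

`(lane % 4) + 8*((i/2) % 2)`[14,1]=>2
lane 14: grp=3 (14/4), tig=2 (14%4)
i=1: r=3+0=3, c=2*2+1=5
row: 2 vs 3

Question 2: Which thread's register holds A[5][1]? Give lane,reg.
r=5⇒gr=5,Rb=0  c=1⇒th=0,odd=1
L=5*4+0=20  i=0*2+1=1

20,1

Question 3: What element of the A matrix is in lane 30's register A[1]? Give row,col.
lane 30: gid=7 (30/4), tid=2 (30%4)
i=1: r=7+0=7, c=2*2+1=5

7,5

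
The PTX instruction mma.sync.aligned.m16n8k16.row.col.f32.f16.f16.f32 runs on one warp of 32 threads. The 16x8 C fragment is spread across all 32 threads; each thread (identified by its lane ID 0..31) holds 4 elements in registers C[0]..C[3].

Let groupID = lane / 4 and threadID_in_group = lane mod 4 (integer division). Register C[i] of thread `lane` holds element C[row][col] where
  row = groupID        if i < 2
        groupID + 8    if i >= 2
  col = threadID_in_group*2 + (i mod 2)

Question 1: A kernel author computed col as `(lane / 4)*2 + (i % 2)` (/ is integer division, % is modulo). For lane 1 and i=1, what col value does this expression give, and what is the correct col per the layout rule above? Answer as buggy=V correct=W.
`(lane / 4)*2 + (i % 2)`[1,1]→1
lane 1: G=0 (1/4), T=1 (1%4)
i=1: r=0+0=0, c=1*2+1=3
col: 1 vs 3

buggy=1 correct=3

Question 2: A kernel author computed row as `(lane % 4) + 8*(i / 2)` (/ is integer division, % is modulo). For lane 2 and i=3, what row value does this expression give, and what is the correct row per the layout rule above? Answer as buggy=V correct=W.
buggy=10 correct=8

`(lane % 4) + 8*(i / 2)`[2,3]⇒10
lane 2: gr=0 (2/4), th=2 (2%4)
i=3: r=0+8=8, c=2*2+1=5
row: 10 vs 8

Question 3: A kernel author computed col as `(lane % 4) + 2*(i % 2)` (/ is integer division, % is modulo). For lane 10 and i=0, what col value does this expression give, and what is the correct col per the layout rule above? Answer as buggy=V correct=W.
buggy=2 correct=4

`(lane % 4) + 2*(i % 2)`[10,0]=>2
L=10=>grp=10>>2=2, tig=10&3=2
[0]=>row 2+0=2  col 2·2+0=4
col: 2 vs 4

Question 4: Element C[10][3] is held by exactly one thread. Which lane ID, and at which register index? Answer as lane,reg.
9,3

r: 10->gid=2,r8=1  c: 3->tid=1,i&1=1
L=2*4+1=9  i=1*2+1=3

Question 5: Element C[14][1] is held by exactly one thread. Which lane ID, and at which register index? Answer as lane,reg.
24,3

r: 14->gid=6,r8=1  c: 1->tid=0,i&1=1
L=6*4+0=24  i=1*2+1=3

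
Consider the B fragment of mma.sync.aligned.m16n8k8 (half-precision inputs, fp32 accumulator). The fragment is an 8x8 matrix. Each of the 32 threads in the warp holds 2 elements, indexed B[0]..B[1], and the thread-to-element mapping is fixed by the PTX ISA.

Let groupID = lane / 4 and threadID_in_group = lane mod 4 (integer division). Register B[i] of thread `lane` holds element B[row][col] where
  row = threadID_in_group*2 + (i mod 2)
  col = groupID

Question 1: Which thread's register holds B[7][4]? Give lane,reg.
19,1

c=4->g=4  r=7->t=3,b0=1
L=4*4+3=19  i=1=1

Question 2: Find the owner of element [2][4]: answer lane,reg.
c: 4->gid=4  r: 2->tid=1,i&1=0
L=4*4+1=17  i=0=0

17,0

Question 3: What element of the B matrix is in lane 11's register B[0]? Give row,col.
6,2

L=11->g=11>>2=2, t=11&3=3
[0]->row 3·2+0=6  col g=2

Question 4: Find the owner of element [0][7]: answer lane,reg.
c=7⇒gr=7  r=0⇒th=0,odd=0
L=7*4+0=28  i=0=0

28,0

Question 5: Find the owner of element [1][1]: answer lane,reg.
4,1

c=1⇒gr=1  r=1⇒th=0,odd=1
L=1*4+0=4  i=1=1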